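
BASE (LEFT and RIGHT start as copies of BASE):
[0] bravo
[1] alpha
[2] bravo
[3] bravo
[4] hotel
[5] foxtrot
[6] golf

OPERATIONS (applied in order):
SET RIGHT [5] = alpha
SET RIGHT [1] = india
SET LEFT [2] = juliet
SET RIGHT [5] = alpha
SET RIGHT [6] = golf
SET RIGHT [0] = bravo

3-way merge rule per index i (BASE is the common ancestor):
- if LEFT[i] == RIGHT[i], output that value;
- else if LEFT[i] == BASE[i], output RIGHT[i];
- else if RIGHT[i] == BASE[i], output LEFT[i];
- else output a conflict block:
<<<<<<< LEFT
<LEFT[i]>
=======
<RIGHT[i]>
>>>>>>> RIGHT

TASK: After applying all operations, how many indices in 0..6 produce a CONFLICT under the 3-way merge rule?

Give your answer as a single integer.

Final LEFT:  [bravo, alpha, juliet, bravo, hotel, foxtrot, golf]
Final RIGHT: [bravo, india, bravo, bravo, hotel, alpha, golf]
i=0: L=bravo R=bravo -> agree -> bravo
i=1: L=alpha=BASE, R=india -> take RIGHT -> india
i=2: L=juliet, R=bravo=BASE -> take LEFT -> juliet
i=3: L=bravo R=bravo -> agree -> bravo
i=4: L=hotel R=hotel -> agree -> hotel
i=5: L=foxtrot=BASE, R=alpha -> take RIGHT -> alpha
i=6: L=golf R=golf -> agree -> golf
Conflict count: 0

Answer: 0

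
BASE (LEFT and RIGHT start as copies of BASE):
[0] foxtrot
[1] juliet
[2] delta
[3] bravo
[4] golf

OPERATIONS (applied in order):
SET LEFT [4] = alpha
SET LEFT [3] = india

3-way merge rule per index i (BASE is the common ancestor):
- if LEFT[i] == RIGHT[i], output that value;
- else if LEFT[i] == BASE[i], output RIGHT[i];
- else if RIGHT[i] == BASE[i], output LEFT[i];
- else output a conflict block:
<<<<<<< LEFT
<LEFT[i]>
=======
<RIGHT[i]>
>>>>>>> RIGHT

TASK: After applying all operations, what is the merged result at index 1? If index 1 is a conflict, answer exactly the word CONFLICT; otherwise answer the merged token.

Answer: juliet

Derivation:
Final LEFT:  [foxtrot, juliet, delta, india, alpha]
Final RIGHT: [foxtrot, juliet, delta, bravo, golf]
i=0: L=foxtrot R=foxtrot -> agree -> foxtrot
i=1: L=juliet R=juliet -> agree -> juliet
i=2: L=delta R=delta -> agree -> delta
i=3: L=india, R=bravo=BASE -> take LEFT -> india
i=4: L=alpha, R=golf=BASE -> take LEFT -> alpha
Index 1 -> juliet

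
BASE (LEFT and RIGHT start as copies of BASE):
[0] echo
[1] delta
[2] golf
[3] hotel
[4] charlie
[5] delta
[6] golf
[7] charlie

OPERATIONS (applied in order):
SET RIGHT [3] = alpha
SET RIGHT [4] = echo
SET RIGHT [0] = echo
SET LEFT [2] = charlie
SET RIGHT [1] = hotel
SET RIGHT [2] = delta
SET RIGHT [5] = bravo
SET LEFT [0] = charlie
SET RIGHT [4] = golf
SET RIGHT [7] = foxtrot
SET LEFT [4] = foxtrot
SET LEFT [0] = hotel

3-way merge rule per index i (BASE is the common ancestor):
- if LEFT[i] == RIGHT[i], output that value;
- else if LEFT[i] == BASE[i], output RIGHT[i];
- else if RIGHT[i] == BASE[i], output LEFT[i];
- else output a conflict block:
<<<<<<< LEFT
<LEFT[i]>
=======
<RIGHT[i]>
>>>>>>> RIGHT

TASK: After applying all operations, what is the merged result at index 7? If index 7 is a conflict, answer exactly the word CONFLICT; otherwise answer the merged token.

Final LEFT:  [hotel, delta, charlie, hotel, foxtrot, delta, golf, charlie]
Final RIGHT: [echo, hotel, delta, alpha, golf, bravo, golf, foxtrot]
i=0: L=hotel, R=echo=BASE -> take LEFT -> hotel
i=1: L=delta=BASE, R=hotel -> take RIGHT -> hotel
i=2: BASE=golf L=charlie R=delta all differ -> CONFLICT
i=3: L=hotel=BASE, R=alpha -> take RIGHT -> alpha
i=4: BASE=charlie L=foxtrot R=golf all differ -> CONFLICT
i=5: L=delta=BASE, R=bravo -> take RIGHT -> bravo
i=6: L=golf R=golf -> agree -> golf
i=7: L=charlie=BASE, R=foxtrot -> take RIGHT -> foxtrot
Index 7 -> foxtrot

Answer: foxtrot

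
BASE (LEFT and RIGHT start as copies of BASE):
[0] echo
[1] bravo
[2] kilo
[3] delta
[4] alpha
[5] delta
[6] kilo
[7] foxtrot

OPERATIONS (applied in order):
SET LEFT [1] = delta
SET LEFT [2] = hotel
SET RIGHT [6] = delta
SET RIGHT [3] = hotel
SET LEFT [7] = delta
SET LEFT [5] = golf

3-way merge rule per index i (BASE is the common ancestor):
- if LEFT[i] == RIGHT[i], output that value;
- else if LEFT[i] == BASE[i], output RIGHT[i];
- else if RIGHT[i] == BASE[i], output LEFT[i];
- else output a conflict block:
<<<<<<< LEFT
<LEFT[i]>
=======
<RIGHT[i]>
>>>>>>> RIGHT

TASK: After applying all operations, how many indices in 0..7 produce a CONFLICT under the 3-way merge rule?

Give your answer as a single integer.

Final LEFT:  [echo, delta, hotel, delta, alpha, golf, kilo, delta]
Final RIGHT: [echo, bravo, kilo, hotel, alpha, delta, delta, foxtrot]
i=0: L=echo R=echo -> agree -> echo
i=1: L=delta, R=bravo=BASE -> take LEFT -> delta
i=2: L=hotel, R=kilo=BASE -> take LEFT -> hotel
i=3: L=delta=BASE, R=hotel -> take RIGHT -> hotel
i=4: L=alpha R=alpha -> agree -> alpha
i=5: L=golf, R=delta=BASE -> take LEFT -> golf
i=6: L=kilo=BASE, R=delta -> take RIGHT -> delta
i=7: L=delta, R=foxtrot=BASE -> take LEFT -> delta
Conflict count: 0

Answer: 0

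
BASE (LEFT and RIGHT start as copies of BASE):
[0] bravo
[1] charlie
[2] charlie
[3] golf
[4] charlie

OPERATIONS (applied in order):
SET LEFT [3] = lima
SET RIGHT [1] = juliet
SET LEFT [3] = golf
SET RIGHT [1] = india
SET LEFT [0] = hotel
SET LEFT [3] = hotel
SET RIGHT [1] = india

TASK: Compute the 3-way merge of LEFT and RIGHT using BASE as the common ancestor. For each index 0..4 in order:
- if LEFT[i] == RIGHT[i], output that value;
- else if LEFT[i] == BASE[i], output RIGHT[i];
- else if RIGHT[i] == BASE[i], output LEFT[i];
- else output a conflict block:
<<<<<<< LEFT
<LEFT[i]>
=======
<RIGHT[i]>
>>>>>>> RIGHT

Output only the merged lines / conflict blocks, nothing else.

Answer: hotel
india
charlie
hotel
charlie

Derivation:
Final LEFT:  [hotel, charlie, charlie, hotel, charlie]
Final RIGHT: [bravo, india, charlie, golf, charlie]
i=0: L=hotel, R=bravo=BASE -> take LEFT -> hotel
i=1: L=charlie=BASE, R=india -> take RIGHT -> india
i=2: L=charlie R=charlie -> agree -> charlie
i=3: L=hotel, R=golf=BASE -> take LEFT -> hotel
i=4: L=charlie R=charlie -> agree -> charlie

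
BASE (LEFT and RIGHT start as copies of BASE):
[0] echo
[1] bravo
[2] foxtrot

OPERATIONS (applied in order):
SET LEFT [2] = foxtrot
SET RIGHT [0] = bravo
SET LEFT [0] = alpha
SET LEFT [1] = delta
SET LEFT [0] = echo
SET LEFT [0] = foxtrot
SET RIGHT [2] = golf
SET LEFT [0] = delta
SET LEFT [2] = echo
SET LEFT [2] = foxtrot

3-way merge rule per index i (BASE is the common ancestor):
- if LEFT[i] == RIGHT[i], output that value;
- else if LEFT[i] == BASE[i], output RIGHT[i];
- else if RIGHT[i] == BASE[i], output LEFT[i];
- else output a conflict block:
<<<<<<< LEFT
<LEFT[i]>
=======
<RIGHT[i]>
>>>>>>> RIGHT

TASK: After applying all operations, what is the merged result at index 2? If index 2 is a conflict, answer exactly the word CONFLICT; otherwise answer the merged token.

Final LEFT:  [delta, delta, foxtrot]
Final RIGHT: [bravo, bravo, golf]
i=0: BASE=echo L=delta R=bravo all differ -> CONFLICT
i=1: L=delta, R=bravo=BASE -> take LEFT -> delta
i=2: L=foxtrot=BASE, R=golf -> take RIGHT -> golf
Index 2 -> golf

Answer: golf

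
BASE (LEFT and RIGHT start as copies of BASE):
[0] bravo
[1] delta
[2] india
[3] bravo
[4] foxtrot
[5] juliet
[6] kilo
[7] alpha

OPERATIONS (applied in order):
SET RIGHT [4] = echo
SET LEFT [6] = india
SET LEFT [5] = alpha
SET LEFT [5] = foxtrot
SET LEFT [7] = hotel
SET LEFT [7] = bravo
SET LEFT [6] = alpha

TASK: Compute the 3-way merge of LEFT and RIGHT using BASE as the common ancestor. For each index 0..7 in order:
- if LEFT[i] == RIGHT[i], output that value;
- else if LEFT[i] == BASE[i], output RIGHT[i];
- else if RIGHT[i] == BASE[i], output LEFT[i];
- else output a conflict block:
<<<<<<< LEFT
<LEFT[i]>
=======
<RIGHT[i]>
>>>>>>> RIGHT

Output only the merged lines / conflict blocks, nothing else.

Final LEFT:  [bravo, delta, india, bravo, foxtrot, foxtrot, alpha, bravo]
Final RIGHT: [bravo, delta, india, bravo, echo, juliet, kilo, alpha]
i=0: L=bravo R=bravo -> agree -> bravo
i=1: L=delta R=delta -> agree -> delta
i=2: L=india R=india -> agree -> india
i=3: L=bravo R=bravo -> agree -> bravo
i=4: L=foxtrot=BASE, R=echo -> take RIGHT -> echo
i=5: L=foxtrot, R=juliet=BASE -> take LEFT -> foxtrot
i=6: L=alpha, R=kilo=BASE -> take LEFT -> alpha
i=7: L=bravo, R=alpha=BASE -> take LEFT -> bravo

Answer: bravo
delta
india
bravo
echo
foxtrot
alpha
bravo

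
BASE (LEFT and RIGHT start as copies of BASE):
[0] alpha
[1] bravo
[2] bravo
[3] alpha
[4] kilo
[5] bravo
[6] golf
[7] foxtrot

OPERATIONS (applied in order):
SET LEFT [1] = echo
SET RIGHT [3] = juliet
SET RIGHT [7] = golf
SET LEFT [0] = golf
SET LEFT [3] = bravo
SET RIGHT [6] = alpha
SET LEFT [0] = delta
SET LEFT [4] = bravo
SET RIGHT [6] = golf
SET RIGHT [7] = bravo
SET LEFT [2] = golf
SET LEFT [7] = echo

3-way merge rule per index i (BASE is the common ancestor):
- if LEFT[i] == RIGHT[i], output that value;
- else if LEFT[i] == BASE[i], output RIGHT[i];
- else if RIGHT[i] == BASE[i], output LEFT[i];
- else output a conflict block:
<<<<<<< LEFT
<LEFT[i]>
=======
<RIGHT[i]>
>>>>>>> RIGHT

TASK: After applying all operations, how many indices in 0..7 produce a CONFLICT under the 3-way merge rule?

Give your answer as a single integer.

Answer: 2

Derivation:
Final LEFT:  [delta, echo, golf, bravo, bravo, bravo, golf, echo]
Final RIGHT: [alpha, bravo, bravo, juliet, kilo, bravo, golf, bravo]
i=0: L=delta, R=alpha=BASE -> take LEFT -> delta
i=1: L=echo, R=bravo=BASE -> take LEFT -> echo
i=2: L=golf, R=bravo=BASE -> take LEFT -> golf
i=3: BASE=alpha L=bravo R=juliet all differ -> CONFLICT
i=4: L=bravo, R=kilo=BASE -> take LEFT -> bravo
i=5: L=bravo R=bravo -> agree -> bravo
i=6: L=golf R=golf -> agree -> golf
i=7: BASE=foxtrot L=echo R=bravo all differ -> CONFLICT
Conflict count: 2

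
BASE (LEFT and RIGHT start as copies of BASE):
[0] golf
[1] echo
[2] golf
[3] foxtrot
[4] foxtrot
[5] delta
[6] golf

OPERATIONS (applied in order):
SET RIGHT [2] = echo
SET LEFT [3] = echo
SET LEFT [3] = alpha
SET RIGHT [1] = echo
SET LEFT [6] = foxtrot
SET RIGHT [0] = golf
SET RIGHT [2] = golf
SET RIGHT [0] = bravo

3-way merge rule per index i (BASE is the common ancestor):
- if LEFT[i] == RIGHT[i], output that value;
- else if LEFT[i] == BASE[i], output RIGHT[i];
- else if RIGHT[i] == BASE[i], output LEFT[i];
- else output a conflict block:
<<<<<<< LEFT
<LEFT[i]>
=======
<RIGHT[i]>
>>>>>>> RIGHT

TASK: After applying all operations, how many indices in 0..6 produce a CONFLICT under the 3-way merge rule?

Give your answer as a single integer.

Answer: 0

Derivation:
Final LEFT:  [golf, echo, golf, alpha, foxtrot, delta, foxtrot]
Final RIGHT: [bravo, echo, golf, foxtrot, foxtrot, delta, golf]
i=0: L=golf=BASE, R=bravo -> take RIGHT -> bravo
i=1: L=echo R=echo -> agree -> echo
i=2: L=golf R=golf -> agree -> golf
i=3: L=alpha, R=foxtrot=BASE -> take LEFT -> alpha
i=4: L=foxtrot R=foxtrot -> agree -> foxtrot
i=5: L=delta R=delta -> agree -> delta
i=6: L=foxtrot, R=golf=BASE -> take LEFT -> foxtrot
Conflict count: 0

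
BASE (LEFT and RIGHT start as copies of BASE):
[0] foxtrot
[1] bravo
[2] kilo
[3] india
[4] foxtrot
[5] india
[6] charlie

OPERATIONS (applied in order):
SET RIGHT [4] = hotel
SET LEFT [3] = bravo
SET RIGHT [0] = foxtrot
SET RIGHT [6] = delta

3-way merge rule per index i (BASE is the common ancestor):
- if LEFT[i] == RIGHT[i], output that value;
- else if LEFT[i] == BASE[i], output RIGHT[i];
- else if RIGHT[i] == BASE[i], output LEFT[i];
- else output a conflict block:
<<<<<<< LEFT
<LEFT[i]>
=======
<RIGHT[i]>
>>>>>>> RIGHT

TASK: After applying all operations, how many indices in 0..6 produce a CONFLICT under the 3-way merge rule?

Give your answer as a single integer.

Answer: 0

Derivation:
Final LEFT:  [foxtrot, bravo, kilo, bravo, foxtrot, india, charlie]
Final RIGHT: [foxtrot, bravo, kilo, india, hotel, india, delta]
i=0: L=foxtrot R=foxtrot -> agree -> foxtrot
i=1: L=bravo R=bravo -> agree -> bravo
i=2: L=kilo R=kilo -> agree -> kilo
i=3: L=bravo, R=india=BASE -> take LEFT -> bravo
i=4: L=foxtrot=BASE, R=hotel -> take RIGHT -> hotel
i=5: L=india R=india -> agree -> india
i=6: L=charlie=BASE, R=delta -> take RIGHT -> delta
Conflict count: 0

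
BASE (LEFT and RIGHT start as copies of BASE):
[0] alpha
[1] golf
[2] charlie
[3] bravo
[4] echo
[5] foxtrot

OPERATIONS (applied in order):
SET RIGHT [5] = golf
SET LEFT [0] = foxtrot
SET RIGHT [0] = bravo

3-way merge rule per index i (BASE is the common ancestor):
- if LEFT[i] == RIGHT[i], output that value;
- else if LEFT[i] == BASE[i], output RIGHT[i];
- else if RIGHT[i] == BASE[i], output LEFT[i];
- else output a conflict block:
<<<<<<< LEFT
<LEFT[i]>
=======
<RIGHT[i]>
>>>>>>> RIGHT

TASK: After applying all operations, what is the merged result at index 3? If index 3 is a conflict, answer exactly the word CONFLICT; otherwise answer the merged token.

Final LEFT:  [foxtrot, golf, charlie, bravo, echo, foxtrot]
Final RIGHT: [bravo, golf, charlie, bravo, echo, golf]
i=0: BASE=alpha L=foxtrot R=bravo all differ -> CONFLICT
i=1: L=golf R=golf -> agree -> golf
i=2: L=charlie R=charlie -> agree -> charlie
i=3: L=bravo R=bravo -> agree -> bravo
i=4: L=echo R=echo -> agree -> echo
i=5: L=foxtrot=BASE, R=golf -> take RIGHT -> golf
Index 3 -> bravo

Answer: bravo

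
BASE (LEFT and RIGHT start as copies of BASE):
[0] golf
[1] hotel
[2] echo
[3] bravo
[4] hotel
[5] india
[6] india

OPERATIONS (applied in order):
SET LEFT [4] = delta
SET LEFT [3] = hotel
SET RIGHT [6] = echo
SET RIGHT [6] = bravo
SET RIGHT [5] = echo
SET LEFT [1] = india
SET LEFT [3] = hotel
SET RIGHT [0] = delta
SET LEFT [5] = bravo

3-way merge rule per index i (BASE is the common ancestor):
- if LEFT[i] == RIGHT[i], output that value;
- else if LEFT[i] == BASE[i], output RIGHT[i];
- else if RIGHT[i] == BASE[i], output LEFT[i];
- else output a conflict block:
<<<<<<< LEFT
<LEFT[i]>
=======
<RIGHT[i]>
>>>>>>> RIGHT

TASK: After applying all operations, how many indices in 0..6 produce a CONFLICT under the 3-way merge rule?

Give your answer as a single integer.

Answer: 1

Derivation:
Final LEFT:  [golf, india, echo, hotel, delta, bravo, india]
Final RIGHT: [delta, hotel, echo, bravo, hotel, echo, bravo]
i=0: L=golf=BASE, R=delta -> take RIGHT -> delta
i=1: L=india, R=hotel=BASE -> take LEFT -> india
i=2: L=echo R=echo -> agree -> echo
i=3: L=hotel, R=bravo=BASE -> take LEFT -> hotel
i=4: L=delta, R=hotel=BASE -> take LEFT -> delta
i=5: BASE=india L=bravo R=echo all differ -> CONFLICT
i=6: L=india=BASE, R=bravo -> take RIGHT -> bravo
Conflict count: 1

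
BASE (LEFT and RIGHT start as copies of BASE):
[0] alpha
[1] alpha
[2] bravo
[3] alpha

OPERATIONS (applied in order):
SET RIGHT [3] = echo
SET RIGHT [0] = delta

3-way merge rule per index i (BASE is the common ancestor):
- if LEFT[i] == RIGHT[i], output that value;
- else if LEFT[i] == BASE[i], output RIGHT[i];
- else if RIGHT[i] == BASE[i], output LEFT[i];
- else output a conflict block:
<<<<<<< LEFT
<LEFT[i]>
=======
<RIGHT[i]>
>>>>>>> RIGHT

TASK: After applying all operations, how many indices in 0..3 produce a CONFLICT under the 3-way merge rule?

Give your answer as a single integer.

Final LEFT:  [alpha, alpha, bravo, alpha]
Final RIGHT: [delta, alpha, bravo, echo]
i=0: L=alpha=BASE, R=delta -> take RIGHT -> delta
i=1: L=alpha R=alpha -> agree -> alpha
i=2: L=bravo R=bravo -> agree -> bravo
i=3: L=alpha=BASE, R=echo -> take RIGHT -> echo
Conflict count: 0

Answer: 0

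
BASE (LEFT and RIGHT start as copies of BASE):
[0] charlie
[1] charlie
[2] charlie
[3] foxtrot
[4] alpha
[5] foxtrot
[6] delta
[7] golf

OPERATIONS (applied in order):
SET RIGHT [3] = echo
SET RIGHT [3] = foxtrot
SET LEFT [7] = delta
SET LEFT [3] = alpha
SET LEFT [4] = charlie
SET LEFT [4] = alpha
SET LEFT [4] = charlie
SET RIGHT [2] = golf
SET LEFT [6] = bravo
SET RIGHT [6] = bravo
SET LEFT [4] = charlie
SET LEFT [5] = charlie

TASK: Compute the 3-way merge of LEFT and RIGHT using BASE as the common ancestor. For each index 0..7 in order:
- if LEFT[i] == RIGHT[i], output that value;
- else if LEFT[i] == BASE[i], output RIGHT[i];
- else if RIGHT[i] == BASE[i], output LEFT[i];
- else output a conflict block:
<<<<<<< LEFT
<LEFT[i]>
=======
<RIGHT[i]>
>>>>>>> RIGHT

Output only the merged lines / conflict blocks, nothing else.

Final LEFT:  [charlie, charlie, charlie, alpha, charlie, charlie, bravo, delta]
Final RIGHT: [charlie, charlie, golf, foxtrot, alpha, foxtrot, bravo, golf]
i=0: L=charlie R=charlie -> agree -> charlie
i=1: L=charlie R=charlie -> agree -> charlie
i=2: L=charlie=BASE, R=golf -> take RIGHT -> golf
i=3: L=alpha, R=foxtrot=BASE -> take LEFT -> alpha
i=4: L=charlie, R=alpha=BASE -> take LEFT -> charlie
i=5: L=charlie, R=foxtrot=BASE -> take LEFT -> charlie
i=6: L=bravo R=bravo -> agree -> bravo
i=7: L=delta, R=golf=BASE -> take LEFT -> delta

Answer: charlie
charlie
golf
alpha
charlie
charlie
bravo
delta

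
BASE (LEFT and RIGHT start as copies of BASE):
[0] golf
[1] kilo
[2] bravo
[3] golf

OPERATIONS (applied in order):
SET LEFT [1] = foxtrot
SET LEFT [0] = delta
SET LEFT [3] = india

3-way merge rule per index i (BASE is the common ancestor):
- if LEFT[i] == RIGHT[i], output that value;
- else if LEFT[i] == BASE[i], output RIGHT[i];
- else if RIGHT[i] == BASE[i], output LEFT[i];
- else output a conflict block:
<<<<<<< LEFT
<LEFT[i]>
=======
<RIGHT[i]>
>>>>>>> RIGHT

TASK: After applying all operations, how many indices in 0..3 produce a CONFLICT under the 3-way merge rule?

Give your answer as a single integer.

Answer: 0

Derivation:
Final LEFT:  [delta, foxtrot, bravo, india]
Final RIGHT: [golf, kilo, bravo, golf]
i=0: L=delta, R=golf=BASE -> take LEFT -> delta
i=1: L=foxtrot, R=kilo=BASE -> take LEFT -> foxtrot
i=2: L=bravo R=bravo -> agree -> bravo
i=3: L=india, R=golf=BASE -> take LEFT -> india
Conflict count: 0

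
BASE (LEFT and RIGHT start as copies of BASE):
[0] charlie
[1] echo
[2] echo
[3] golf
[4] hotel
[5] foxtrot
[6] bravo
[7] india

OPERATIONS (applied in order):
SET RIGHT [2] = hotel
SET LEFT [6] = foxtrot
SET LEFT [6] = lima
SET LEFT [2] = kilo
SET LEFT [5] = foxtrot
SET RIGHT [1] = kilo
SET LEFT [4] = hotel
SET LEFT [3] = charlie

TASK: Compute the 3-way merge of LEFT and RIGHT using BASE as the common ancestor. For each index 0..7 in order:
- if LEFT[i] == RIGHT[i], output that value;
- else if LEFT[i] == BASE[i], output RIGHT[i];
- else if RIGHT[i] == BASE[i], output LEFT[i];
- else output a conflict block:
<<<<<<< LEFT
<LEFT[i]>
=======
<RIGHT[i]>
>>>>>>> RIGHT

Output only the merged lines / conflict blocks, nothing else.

Final LEFT:  [charlie, echo, kilo, charlie, hotel, foxtrot, lima, india]
Final RIGHT: [charlie, kilo, hotel, golf, hotel, foxtrot, bravo, india]
i=0: L=charlie R=charlie -> agree -> charlie
i=1: L=echo=BASE, R=kilo -> take RIGHT -> kilo
i=2: BASE=echo L=kilo R=hotel all differ -> CONFLICT
i=3: L=charlie, R=golf=BASE -> take LEFT -> charlie
i=4: L=hotel R=hotel -> agree -> hotel
i=5: L=foxtrot R=foxtrot -> agree -> foxtrot
i=6: L=lima, R=bravo=BASE -> take LEFT -> lima
i=7: L=india R=india -> agree -> india

Answer: charlie
kilo
<<<<<<< LEFT
kilo
=======
hotel
>>>>>>> RIGHT
charlie
hotel
foxtrot
lima
india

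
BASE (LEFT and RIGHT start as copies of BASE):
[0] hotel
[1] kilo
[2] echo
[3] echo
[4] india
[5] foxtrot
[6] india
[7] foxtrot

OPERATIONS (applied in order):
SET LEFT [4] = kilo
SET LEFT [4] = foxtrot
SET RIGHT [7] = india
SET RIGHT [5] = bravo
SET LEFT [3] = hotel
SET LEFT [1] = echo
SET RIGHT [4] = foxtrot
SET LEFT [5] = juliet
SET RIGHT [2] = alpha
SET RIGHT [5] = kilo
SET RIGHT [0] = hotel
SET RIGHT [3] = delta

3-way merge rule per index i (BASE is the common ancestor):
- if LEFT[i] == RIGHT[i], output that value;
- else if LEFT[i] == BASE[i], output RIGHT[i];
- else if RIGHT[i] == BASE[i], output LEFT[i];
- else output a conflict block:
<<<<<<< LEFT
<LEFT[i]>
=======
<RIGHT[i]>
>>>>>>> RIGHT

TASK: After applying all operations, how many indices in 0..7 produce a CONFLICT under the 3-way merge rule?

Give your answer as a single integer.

Answer: 2

Derivation:
Final LEFT:  [hotel, echo, echo, hotel, foxtrot, juliet, india, foxtrot]
Final RIGHT: [hotel, kilo, alpha, delta, foxtrot, kilo, india, india]
i=0: L=hotel R=hotel -> agree -> hotel
i=1: L=echo, R=kilo=BASE -> take LEFT -> echo
i=2: L=echo=BASE, R=alpha -> take RIGHT -> alpha
i=3: BASE=echo L=hotel R=delta all differ -> CONFLICT
i=4: L=foxtrot R=foxtrot -> agree -> foxtrot
i=5: BASE=foxtrot L=juliet R=kilo all differ -> CONFLICT
i=6: L=india R=india -> agree -> india
i=7: L=foxtrot=BASE, R=india -> take RIGHT -> india
Conflict count: 2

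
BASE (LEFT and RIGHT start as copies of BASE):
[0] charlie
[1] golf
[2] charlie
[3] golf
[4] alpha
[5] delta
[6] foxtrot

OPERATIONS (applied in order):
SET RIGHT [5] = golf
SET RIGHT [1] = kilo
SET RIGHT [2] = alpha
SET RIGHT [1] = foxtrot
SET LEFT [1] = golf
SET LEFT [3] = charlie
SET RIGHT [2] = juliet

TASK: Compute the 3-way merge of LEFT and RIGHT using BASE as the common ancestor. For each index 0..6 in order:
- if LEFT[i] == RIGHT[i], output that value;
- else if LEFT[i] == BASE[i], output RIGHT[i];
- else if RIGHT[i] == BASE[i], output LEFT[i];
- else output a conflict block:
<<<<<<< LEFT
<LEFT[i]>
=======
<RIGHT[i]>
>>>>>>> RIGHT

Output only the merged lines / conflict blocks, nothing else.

Answer: charlie
foxtrot
juliet
charlie
alpha
golf
foxtrot

Derivation:
Final LEFT:  [charlie, golf, charlie, charlie, alpha, delta, foxtrot]
Final RIGHT: [charlie, foxtrot, juliet, golf, alpha, golf, foxtrot]
i=0: L=charlie R=charlie -> agree -> charlie
i=1: L=golf=BASE, R=foxtrot -> take RIGHT -> foxtrot
i=2: L=charlie=BASE, R=juliet -> take RIGHT -> juliet
i=3: L=charlie, R=golf=BASE -> take LEFT -> charlie
i=4: L=alpha R=alpha -> agree -> alpha
i=5: L=delta=BASE, R=golf -> take RIGHT -> golf
i=6: L=foxtrot R=foxtrot -> agree -> foxtrot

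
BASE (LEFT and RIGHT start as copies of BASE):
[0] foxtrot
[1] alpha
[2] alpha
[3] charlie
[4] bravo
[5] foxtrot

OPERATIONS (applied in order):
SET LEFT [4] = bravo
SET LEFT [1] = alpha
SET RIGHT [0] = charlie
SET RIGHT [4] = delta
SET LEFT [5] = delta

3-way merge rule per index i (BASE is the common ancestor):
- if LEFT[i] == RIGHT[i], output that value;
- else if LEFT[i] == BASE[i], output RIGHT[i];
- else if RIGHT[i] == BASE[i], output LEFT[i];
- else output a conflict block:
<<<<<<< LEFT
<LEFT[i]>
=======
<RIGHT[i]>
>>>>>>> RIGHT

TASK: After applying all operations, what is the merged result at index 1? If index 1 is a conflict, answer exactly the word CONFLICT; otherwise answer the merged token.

Final LEFT:  [foxtrot, alpha, alpha, charlie, bravo, delta]
Final RIGHT: [charlie, alpha, alpha, charlie, delta, foxtrot]
i=0: L=foxtrot=BASE, R=charlie -> take RIGHT -> charlie
i=1: L=alpha R=alpha -> agree -> alpha
i=2: L=alpha R=alpha -> agree -> alpha
i=3: L=charlie R=charlie -> agree -> charlie
i=4: L=bravo=BASE, R=delta -> take RIGHT -> delta
i=5: L=delta, R=foxtrot=BASE -> take LEFT -> delta
Index 1 -> alpha

Answer: alpha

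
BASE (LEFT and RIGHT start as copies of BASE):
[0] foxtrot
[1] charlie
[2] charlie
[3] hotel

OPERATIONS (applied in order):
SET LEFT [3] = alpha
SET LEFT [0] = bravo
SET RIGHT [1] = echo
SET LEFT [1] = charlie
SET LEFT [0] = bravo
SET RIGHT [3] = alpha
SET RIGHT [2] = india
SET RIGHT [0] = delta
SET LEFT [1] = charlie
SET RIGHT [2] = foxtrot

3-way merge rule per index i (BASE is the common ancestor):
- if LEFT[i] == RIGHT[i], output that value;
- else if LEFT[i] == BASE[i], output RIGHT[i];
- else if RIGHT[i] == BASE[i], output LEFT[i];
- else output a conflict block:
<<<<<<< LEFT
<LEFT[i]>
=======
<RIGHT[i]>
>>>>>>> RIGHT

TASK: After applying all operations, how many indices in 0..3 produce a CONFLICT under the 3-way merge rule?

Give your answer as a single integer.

Final LEFT:  [bravo, charlie, charlie, alpha]
Final RIGHT: [delta, echo, foxtrot, alpha]
i=0: BASE=foxtrot L=bravo R=delta all differ -> CONFLICT
i=1: L=charlie=BASE, R=echo -> take RIGHT -> echo
i=2: L=charlie=BASE, R=foxtrot -> take RIGHT -> foxtrot
i=3: L=alpha R=alpha -> agree -> alpha
Conflict count: 1

Answer: 1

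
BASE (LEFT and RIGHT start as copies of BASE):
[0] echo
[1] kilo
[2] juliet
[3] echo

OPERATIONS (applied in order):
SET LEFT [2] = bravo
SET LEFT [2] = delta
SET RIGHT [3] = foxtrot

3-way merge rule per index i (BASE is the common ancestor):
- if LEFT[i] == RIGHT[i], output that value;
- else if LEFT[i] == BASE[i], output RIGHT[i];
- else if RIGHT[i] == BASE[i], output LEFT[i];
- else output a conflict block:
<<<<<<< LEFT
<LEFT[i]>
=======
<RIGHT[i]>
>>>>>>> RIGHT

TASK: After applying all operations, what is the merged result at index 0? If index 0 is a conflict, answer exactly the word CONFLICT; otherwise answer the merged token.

Final LEFT:  [echo, kilo, delta, echo]
Final RIGHT: [echo, kilo, juliet, foxtrot]
i=0: L=echo R=echo -> agree -> echo
i=1: L=kilo R=kilo -> agree -> kilo
i=2: L=delta, R=juliet=BASE -> take LEFT -> delta
i=3: L=echo=BASE, R=foxtrot -> take RIGHT -> foxtrot
Index 0 -> echo

Answer: echo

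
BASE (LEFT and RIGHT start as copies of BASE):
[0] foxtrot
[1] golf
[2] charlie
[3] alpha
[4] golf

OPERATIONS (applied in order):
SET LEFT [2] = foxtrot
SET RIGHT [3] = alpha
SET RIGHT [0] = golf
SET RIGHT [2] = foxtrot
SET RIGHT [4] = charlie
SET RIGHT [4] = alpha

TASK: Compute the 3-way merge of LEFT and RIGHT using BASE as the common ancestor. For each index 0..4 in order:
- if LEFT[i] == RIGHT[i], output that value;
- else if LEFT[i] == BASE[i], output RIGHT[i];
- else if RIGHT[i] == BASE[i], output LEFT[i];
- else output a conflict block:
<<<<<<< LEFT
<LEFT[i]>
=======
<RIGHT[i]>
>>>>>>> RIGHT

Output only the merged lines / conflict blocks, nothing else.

Final LEFT:  [foxtrot, golf, foxtrot, alpha, golf]
Final RIGHT: [golf, golf, foxtrot, alpha, alpha]
i=0: L=foxtrot=BASE, R=golf -> take RIGHT -> golf
i=1: L=golf R=golf -> agree -> golf
i=2: L=foxtrot R=foxtrot -> agree -> foxtrot
i=3: L=alpha R=alpha -> agree -> alpha
i=4: L=golf=BASE, R=alpha -> take RIGHT -> alpha

Answer: golf
golf
foxtrot
alpha
alpha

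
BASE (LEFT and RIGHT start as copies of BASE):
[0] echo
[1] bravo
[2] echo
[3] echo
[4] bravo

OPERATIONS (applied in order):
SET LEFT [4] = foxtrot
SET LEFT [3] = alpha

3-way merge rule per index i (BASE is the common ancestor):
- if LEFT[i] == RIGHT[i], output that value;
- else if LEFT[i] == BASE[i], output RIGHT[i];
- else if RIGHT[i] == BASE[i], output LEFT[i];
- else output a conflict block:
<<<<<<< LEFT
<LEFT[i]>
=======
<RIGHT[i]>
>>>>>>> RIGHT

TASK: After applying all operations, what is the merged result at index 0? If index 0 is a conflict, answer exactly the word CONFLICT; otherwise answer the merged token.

Final LEFT:  [echo, bravo, echo, alpha, foxtrot]
Final RIGHT: [echo, bravo, echo, echo, bravo]
i=0: L=echo R=echo -> agree -> echo
i=1: L=bravo R=bravo -> agree -> bravo
i=2: L=echo R=echo -> agree -> echo
i=3: L=alpha, R=echo=BASE -> take LEFT -> alpha
i=4: L=foxtrot, R=bravo=BASE -> take LEFT -> foxtrot
Index 0 -> echo

Answer: echo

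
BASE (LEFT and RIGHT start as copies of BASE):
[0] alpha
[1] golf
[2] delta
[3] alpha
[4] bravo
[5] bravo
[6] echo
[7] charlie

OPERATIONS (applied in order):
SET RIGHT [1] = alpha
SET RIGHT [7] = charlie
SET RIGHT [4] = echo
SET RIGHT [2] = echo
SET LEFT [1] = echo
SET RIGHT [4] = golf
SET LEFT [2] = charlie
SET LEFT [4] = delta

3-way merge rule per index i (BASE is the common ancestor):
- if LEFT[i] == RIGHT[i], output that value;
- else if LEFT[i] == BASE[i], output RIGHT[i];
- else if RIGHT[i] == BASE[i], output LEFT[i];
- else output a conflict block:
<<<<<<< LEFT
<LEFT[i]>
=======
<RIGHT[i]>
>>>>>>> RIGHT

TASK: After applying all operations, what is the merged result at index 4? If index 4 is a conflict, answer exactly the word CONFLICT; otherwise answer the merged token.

Answer: CONFLICT

Derivation:
Final LEFT:  [alpha, echo, charlie, alpha, delta, bravo, echo, charlie]
Final RIGHT: [alpha, alpha, echo, alpha, golf, bravo, echo, charlie]
i=0: L=alpha R=alpha -> agree -> alpha
i=1: BASE=golf L=echo R=alpha all differ -> CONFLICT
i=2: BASE=delta L=charlie R=echo all differ -> CONFLICT
i=3: L=alpha R=alpha -> agree -> alpha
i=4: BASE=bravo L=delta R=golf all differ -> CONFLICT
i=5: L=bravo R=bravo -> agree -> bravo
i=6: L=echo R=echo -> agree -> echo
i=7: L=charlie R=charlie -> agree -> charlie
Index 4 -> CONFLICT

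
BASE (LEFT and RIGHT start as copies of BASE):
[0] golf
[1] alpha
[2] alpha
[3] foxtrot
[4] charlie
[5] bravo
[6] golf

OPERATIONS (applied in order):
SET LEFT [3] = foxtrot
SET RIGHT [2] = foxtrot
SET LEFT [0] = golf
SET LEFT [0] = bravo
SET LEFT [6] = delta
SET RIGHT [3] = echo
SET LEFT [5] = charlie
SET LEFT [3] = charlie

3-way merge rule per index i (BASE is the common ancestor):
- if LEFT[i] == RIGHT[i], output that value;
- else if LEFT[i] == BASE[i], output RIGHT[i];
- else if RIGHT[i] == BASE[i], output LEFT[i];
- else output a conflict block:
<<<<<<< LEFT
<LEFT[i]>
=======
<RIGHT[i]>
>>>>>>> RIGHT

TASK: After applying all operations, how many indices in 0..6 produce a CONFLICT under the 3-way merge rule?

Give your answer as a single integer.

Answer: 1

Derivation:
Final LEFT:  [bravo, alpha, alpha, charlie, charlie, charlie, delta]
Final RIGHT: [golf, alpha, foxtrot, echo, charlie, bravo, golf]
i=0: L=bravo, R=golf=BASE -> take LEFT -> bravo
i=1: L=alpha R=alpha -> agree -> alpha
i=2: L=alpha=BASE, R=foxtrot -> take RIGHT -> foxtrot
i=3: BASE=foxtrot L=charlie R=echo all differ -> CONFLICT
i=4: L=charlie R=charlie -> agree -> charlie
i=5: L=charlie, R=bravo=BASE -> take LEFT -> charlie
i=6: L=delta, R=golf=BASE -> take LEFT -> delta
Conflict count: 1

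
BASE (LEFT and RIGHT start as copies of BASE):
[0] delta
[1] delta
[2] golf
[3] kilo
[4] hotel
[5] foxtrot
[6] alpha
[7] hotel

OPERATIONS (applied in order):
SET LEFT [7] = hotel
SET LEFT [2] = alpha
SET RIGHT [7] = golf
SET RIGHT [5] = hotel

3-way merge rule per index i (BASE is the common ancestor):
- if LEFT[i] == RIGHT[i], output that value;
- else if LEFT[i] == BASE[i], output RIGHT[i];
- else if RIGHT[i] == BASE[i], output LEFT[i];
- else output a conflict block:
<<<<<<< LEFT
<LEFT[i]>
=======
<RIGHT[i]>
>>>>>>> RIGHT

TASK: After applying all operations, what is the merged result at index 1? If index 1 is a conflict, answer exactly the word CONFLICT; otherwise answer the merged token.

Answer: delta

Derivation:
Final LEFT:  [delta, delta, alpha, kilo, hotel, foxtrot, alpha, hotel]
Final RIGHT: [delta, delta, golf, kilo, hotel, hotel, alpha, golf]
i=0: L=delta R=delta -> agree -> delta
i=1: L=delta R=delta -> agree -> delta
i=2: L=alpha, R=golf=BASE -> take LEFT -> alpha
i=3: L=kilo R=kilo -> agree -> kilo
i=4: L=hotel R=hotel -> agree -> hotel
i=5: L=foxtrot=BASE, R=hotel -> take RIGHT -> hotel
i=6: L=alpha R=alpha -> agree -> alpha
i=7: L=hotel=BASE, R=golf -> take RIGHT -> golf
Index 1 -> delta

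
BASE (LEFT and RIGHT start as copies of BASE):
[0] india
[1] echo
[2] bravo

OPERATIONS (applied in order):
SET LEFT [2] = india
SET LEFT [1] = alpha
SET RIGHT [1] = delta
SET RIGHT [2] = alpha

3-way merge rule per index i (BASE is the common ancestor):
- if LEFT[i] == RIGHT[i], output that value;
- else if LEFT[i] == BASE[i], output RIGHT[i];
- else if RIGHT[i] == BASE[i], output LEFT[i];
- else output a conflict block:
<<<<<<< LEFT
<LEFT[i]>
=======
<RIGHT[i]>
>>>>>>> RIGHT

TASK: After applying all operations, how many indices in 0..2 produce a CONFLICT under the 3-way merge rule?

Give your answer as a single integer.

Final LEFT:  [india, alpha, india]
Final RIGHT: [india, delta, alpha]
i=0: L=india R=india -> agree -> india
i=1: BASE=echo L=alpha R=delta all differ -> CONFLICT
i=2: BASE=bravo L=india R=alpha all differ -> CONFLICT
Conflict count: 2

Answer: 2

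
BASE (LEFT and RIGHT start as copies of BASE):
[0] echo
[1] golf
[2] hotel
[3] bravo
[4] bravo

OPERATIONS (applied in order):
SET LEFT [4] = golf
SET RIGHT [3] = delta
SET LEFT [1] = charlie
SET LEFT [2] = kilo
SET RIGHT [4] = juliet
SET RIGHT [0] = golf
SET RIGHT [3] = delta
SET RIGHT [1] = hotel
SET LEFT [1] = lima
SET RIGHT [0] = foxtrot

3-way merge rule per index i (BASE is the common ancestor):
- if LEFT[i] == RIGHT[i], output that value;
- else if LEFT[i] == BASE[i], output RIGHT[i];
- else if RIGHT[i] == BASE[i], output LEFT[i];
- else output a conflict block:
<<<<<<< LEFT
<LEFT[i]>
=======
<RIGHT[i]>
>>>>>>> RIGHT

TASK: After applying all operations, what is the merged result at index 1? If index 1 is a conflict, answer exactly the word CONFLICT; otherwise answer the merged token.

Final LEFT:  [echo, lima, kilo, bravo, golf]
Final RIGHT: [foxtrot, hotel, hotel, delta, juliet]
i=0: L=echo=BASE, R=foxtrot -> take RIGHT -> foxtrot
i=1: BASE=golf L=lima R=hotel all differ -> CONFLICT
i=2: L=kilo, R=hotel=BASE -> take LEFT -> kilo
i=3: L=bravo=BASE, R=delta -> take RIGHT -> delta
i=4: BASE=bravo L=golf R=juliet all differ -> CONFLICT
Index 1 -> CONFLICT

Answer: CONFLICT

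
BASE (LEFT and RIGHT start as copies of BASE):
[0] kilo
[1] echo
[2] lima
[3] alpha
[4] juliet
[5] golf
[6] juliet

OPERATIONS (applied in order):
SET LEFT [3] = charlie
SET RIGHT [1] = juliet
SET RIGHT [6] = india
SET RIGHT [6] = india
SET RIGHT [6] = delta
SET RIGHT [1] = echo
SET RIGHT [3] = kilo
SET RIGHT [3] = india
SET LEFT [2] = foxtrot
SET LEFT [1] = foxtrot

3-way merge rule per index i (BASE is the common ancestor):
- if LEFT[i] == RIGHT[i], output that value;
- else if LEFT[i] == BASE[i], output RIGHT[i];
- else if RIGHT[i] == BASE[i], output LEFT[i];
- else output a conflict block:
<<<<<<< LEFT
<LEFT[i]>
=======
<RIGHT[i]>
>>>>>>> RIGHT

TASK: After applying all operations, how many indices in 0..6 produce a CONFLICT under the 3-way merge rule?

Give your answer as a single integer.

Answer: 1

Derivation:
Final LEFT:  [kilo, foxtrot, foxtrot, charlie, juliet, golf, juliet]
Final RIGHT: [kilo, echo, lima, india, juliet, golf, delta]
i=0: L=kilo R=kilo -> agree -> kilo
i=1: L=foxtrot, R=echo=BASE -> take LEFT -> foxtrot
i=2: L=foxtrot, R=lima=BASE -> take LEFT -> foxtrot
i=3: BASE=alpha L=charlie R=india all differ -> CONFLICT
i=4: L=juliet R=juliet -> agree -> juliet
i=5: L=golf R=golf -> agree -> golf
i=6: L=juliet=BASE, R=delta -> take RIGHT -> delta
Conflict count: 1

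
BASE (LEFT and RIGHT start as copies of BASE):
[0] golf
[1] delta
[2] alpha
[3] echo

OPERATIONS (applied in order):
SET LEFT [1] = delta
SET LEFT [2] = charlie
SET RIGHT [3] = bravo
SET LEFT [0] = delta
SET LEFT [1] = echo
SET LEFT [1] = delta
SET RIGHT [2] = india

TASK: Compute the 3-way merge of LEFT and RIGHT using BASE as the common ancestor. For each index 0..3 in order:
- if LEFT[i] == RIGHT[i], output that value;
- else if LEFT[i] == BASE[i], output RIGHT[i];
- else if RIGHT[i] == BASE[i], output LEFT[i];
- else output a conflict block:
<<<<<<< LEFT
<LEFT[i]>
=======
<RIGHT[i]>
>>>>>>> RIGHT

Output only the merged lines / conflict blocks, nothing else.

Answer: delta
delta
<<<<<<< LEFT
charlie
=======
india
>>>>>>> RIGHT
bravo

Derivation:
Final LEFT:  [delta, delta, charlie, echo]
Final RIGHT: [golf, delta, india, bravo]
i=0: L=delta, R=golf=BASE -> take LEFT -> delta
i=1: L=delta R=delta -> agree -> delta
i=2: BASE=alpha L=charlie R=india all differ -> CONFLICT
i=3: L=echo=BASE, R=bravo -> take RIGHT -> bravo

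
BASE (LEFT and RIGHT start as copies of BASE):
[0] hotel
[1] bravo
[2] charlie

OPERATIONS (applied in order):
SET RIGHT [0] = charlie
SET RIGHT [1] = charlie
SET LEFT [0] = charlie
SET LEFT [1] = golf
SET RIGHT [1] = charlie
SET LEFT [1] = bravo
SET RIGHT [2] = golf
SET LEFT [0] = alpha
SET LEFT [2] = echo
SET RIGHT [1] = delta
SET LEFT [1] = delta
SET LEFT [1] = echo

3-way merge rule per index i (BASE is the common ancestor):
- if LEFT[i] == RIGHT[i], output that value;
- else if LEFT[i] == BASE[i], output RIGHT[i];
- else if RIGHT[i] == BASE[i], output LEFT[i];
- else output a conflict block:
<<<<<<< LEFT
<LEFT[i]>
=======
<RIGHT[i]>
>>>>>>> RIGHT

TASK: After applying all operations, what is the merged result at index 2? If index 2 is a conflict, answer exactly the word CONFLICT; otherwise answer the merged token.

Answer: CONFLICT

Derivation:
Final LEFT:  [alpha, echo, echo]
Final RIGHT: [charlie, delta, golf]
i=0: BASE=hotel L=alpha R=charlie all differ -> CONFLICT
i=1: BASE=bravo L=echo R=delta all differ -> CONFLICT
i=2: BASE=charlie L=echo R=golf all differ -> CONFLICT
Index 2 -> CONFLICT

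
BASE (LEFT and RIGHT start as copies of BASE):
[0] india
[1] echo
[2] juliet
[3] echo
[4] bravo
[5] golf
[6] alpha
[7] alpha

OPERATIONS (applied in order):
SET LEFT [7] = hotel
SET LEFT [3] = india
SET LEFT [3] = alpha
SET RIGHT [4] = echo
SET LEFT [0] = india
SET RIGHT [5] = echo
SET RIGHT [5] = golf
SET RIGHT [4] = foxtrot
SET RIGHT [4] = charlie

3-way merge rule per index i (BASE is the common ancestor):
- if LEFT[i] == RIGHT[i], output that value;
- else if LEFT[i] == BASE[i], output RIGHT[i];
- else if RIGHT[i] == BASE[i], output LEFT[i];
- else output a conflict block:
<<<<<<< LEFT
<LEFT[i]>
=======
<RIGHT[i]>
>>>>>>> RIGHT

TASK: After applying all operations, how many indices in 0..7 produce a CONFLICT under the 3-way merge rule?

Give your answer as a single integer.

Answer: 0

Derivation:
Final LEFT:  [india, echo, juliet, alpha, bravo, golf, alpha, hotel]
Final RIGHT: [india, echo, juliet, echo, charlie, golf, alpha, alpha]
i=0: L=india R=india -> agree -> india
i=1: L=echo R=echo -> agree -> echo
i=2: L=juliet R=juliet -> agree -> juliet
i=3: L=alpha, R=echo=BASE -> take LEFT -> alpha
i=4: L=bravo=BASE, R=charlie -> take RIGHT -> charlie
i=5: L=golf R=golf -> agree -> golf
i=6: L=alpha R=alpha -> agree -> alpha
i=7: L=hotel, R=alpha=BASE -> take LEFT -> hotel
Conflict count: 0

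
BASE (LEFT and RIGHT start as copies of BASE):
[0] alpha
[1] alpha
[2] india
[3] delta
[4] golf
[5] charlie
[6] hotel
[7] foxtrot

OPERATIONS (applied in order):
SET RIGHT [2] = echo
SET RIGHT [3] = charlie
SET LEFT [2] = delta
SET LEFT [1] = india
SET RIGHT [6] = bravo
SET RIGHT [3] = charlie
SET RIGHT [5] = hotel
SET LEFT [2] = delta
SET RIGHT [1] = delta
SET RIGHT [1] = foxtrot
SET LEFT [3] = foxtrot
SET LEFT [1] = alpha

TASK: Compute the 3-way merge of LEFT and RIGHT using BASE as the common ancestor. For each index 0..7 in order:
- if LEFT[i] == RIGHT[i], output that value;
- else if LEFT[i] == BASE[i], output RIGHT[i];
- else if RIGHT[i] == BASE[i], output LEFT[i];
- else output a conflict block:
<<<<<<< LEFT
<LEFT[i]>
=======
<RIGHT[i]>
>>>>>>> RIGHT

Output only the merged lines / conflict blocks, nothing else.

Answer: alpha
foxtrot
<<<<<<< LEFT
delta
=======
echo
>>>>>>> RIGHT
<<<<<<< LEFT
foxtrot
=======
charlie
>>>>>>> RIGHT
golf
hotel
bravo
foxtrot

Derivation:
Final LEFT:  [alpha, alpha, delta, foxtrot, golf, charlie, hotel, foxtrot]
Final RIGHT: [alpha, foxtrot, echo, charlie, golf, hotel, bravo, foxtrot]
i=0: L=alpha R=alpha -> agree -> alpha
i=1: L=alpha=BASE, R=foxtrot -> take RIGHT -> foxtrot
i=2: BASE=india L=delta R=echo all differ -> CONFLICT
i=3: BASE=delta L=foxtrot R=charlie all differ -> CONFLICT
i=4: L=golf R=golf -> agree -> golf
i=5: L=charlie=BASE, R=hotel -> take RIGHT -> hotel
i=6: L=hotel=BASE, R=bravo -> take RIGHT -> bravo
i=7: L=foxtrot R=foxtrot -> agree -> foxtrot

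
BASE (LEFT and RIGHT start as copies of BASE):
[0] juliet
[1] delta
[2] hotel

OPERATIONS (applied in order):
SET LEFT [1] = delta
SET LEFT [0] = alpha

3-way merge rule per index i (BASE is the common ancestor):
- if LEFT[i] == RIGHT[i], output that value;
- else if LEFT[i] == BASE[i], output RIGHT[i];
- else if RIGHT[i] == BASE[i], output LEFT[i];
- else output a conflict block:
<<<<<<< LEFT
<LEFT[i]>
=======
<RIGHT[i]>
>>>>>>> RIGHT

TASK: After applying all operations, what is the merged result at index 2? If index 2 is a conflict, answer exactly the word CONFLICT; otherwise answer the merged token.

Final LEFT:  [alpha, delta, hotel]
Final RIGHT: [juliet, delta, hotel]
i=0: L=alpha, R=juliet=BASE -> take LEFT -> alpha
i=1: L=delta R=delta -> agree -> delta
i=2: L=hotel R=hotel -> agree -> hotel
Index 2 -> hotel

Answer: hotel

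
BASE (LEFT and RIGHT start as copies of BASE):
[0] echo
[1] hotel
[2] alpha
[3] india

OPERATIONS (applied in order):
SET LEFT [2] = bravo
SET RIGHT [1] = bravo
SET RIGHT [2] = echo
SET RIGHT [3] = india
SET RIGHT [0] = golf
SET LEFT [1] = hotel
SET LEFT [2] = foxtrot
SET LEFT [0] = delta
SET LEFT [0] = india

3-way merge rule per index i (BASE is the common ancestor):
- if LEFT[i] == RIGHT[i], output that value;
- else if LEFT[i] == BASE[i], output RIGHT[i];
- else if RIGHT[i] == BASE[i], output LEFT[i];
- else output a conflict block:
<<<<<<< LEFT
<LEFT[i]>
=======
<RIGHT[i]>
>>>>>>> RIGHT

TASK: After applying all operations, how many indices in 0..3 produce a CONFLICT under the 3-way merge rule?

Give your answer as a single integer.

Answer: 2

Derivation:
Final LEFT:  [india, hotel, foxtrot, india]
Final RIGHT: [golf, bravo, echo, india]
i=0: BASE=echo L=india R=golf all differ -> CONFLICT
i=1: L=hotel=BASE, R=bravo -> take RIGHT -> bravo
i=2: BASE=alpha L=foxtrot R=echo all differ -> CONFLICT
i=3: L=india R=india -> agree -> india
Conflict count: 2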